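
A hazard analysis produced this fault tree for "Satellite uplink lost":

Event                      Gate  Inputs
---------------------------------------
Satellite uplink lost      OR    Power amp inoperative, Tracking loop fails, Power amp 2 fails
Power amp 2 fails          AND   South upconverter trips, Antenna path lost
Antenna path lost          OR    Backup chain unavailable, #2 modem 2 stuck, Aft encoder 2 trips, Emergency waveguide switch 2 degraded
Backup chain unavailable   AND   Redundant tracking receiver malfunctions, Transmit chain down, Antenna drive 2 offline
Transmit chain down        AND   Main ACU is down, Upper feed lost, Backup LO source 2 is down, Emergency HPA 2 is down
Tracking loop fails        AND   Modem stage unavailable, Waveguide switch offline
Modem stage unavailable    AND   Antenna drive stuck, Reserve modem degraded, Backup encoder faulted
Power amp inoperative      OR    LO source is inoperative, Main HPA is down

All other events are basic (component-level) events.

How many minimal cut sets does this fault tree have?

7

Power amp inoperative [OR]: union of children's cut sets → 2 cut set(s).
Modem stage unavailable [AND]: one cut set from each child combined → 1 × 1 × 1 = 1 cut set(s).
Tracking loop fails [AND]: one cut set from each child combined → 1 × 1 = 1 cut set(s).
Transmit chain down [AND]: one cut set from each child combined → 1 × 1 × 1 × 1 = 1 cut set(s).
Backup chain unavailable [AND]: one cut set from each child combined → 1 × 1 × 1 = 1 cut set(s).
Antenna path lost [OR]: union of children's cut sets → 4 cut set(s).
Power amp 2 fails [AND]: one cut set from each child combined → 1 × 4 = 4 cut set(s).
Satellite uplink lost [OR]: union of children's cut sets → 7 cut set(s).
Minimal cut sets: {LO source is inoperative}; {Main HPA is down}; {Antenna drive stuck, Backup encoder faulted, Reserve modem degraded, Waveguide switch offline}; {Antenna drive 2 offline, Backup LO source 2 is down, Emergency HPA 2 is down, Main ACU is down, Redundant tracking receiver malfunctions, South upconverter trips, Upper feed lost}; {#2 modem 2 stuck, South upconverter trips}; {Aft encoder 2 trips, South upconverter trips}; {Emergency waveguide switch 2 degraded, South upconverter trips}.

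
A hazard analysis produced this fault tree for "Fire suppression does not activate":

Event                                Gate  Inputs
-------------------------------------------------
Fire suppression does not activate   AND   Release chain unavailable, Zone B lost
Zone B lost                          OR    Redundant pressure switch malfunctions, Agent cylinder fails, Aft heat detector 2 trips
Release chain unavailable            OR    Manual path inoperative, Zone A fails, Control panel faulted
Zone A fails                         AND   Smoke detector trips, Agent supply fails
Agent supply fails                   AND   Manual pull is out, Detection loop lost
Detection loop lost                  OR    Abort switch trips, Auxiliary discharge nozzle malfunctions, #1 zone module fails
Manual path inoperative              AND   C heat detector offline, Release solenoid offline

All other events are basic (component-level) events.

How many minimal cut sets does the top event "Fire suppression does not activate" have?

15

Manual path inoperative [AND]: one cut set from each child combined → 1 × 1 = 1 cut set(s).
Detection loop lost [OR]: union of children's cut sets → 3 cut set(s).
Agent supply fails [AND]: one cut set from each child combined → 1 × 3 = 3 cut set(s).
Zone A fails [AND]: one cut set from each child combined → 1 × 3 = 3 cut set(s).
Release chain unavailable [OR]: union of children's cut sets → 5 cut set(s).
Zone B lost [OR]: union of children's cut sets → 3 cut set(s).
Fire suppression does not activate [AND]: one cut set from each child combined → 5 × 3 = 15 cut set(s).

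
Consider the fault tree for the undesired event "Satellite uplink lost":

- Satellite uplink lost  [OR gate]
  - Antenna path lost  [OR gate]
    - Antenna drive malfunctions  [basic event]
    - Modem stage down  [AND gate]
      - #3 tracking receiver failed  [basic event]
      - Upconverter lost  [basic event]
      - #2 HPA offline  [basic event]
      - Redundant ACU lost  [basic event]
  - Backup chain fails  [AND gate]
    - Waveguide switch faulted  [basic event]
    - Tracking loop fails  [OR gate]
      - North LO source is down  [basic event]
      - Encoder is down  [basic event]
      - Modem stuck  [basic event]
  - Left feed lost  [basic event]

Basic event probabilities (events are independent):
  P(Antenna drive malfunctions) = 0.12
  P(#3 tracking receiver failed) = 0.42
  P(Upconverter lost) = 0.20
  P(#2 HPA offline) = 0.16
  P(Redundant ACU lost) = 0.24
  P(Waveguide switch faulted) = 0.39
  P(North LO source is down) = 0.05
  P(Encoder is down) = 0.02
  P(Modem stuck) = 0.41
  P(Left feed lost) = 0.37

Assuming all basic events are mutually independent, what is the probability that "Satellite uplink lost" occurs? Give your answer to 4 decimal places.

P(Modem stage down) [AND] = 0.42 × 0.20 × 0.16 × 0.24 = 0.003226
P(Antenna path lost) [OR] = 1 − (1−0.12) × (1−0.003226) = 0.122839
P(Tracking loop fails) [OR] = 1 − (1−0.05) × (1−0.02) × (1−0.41) = 0.450710
P(Backup chain fails) [AND] = 0.39 × 0.450710 = 0.175777
P(Satellite uplink lost) [OR] = 1 − (1−0.122839) × (1−0.175777) × (1−0.37) = 0.544525
Rounded to 4 decimal places: P(Satellite uplink lost) ≈ 0.5445.

0.5445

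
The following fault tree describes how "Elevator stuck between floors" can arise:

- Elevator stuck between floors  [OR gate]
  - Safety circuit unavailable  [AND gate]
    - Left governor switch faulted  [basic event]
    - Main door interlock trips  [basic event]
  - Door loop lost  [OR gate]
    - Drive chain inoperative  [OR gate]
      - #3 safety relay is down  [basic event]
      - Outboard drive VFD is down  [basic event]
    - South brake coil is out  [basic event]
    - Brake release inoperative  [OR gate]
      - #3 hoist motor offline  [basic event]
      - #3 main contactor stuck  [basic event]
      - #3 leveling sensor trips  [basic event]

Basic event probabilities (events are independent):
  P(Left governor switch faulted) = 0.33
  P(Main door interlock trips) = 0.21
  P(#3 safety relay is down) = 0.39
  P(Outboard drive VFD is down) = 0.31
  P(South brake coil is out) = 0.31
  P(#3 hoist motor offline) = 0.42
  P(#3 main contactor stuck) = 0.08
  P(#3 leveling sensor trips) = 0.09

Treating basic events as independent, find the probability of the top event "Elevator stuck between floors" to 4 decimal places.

P(Safety circuit unavailable) [AND] = 0.33 × 0.21 = 0.069300
P(Drive chain inoperative) [OR] = 1 − (1−0.39) × (1−0.31) = 0.579100
P(Brake release inoperative) [OR] = 1 − (1−0.42) × (1−0.08) × (1−0.09) = 0.514424
P(Door loop lost) [OR] = 1 − (1−0.579100) × (1−0.31) × (1−0.514424) = 0.858979
P(Elevator stuck between floors) [OR] = 1 − (1−0.069300) × (1−0.858979) = 0.868752
Rounded to 4 decimal places: P(Elevator stuck between floors) ≈ 0.8688.

0.8688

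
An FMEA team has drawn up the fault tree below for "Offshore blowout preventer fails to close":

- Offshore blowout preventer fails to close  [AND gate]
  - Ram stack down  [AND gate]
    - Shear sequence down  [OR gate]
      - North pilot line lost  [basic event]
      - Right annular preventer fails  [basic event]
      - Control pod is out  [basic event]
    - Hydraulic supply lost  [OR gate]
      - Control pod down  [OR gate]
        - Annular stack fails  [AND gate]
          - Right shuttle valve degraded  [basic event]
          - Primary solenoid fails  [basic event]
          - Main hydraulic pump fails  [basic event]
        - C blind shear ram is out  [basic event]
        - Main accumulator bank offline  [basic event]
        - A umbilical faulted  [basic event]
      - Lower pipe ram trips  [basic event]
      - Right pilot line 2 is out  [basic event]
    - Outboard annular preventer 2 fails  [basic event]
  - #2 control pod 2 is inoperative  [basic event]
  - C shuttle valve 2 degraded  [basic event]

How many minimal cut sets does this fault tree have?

18

Shear sequence down [OR]: union of children's cut sets → 3 cut set(s).
Annular stack fails [AND]: one cut set from each child combined → 1 × 1 × 1 = 1 cut set(s).
Control pod down [OR]: union of children's cut sets → 4 cut set(s).
Hydraulic supply lost [OR]: union of children's cut sets → 6 cut set(s).
Ram stack down [AND]: one cut set from each child combined → 3 × 6 × 1 = 18 cut set(s).
Offshore blowout preventer fails to close [AND]: one cut set from each child combined → 18 × 1 × 1 = 18 cut set(s).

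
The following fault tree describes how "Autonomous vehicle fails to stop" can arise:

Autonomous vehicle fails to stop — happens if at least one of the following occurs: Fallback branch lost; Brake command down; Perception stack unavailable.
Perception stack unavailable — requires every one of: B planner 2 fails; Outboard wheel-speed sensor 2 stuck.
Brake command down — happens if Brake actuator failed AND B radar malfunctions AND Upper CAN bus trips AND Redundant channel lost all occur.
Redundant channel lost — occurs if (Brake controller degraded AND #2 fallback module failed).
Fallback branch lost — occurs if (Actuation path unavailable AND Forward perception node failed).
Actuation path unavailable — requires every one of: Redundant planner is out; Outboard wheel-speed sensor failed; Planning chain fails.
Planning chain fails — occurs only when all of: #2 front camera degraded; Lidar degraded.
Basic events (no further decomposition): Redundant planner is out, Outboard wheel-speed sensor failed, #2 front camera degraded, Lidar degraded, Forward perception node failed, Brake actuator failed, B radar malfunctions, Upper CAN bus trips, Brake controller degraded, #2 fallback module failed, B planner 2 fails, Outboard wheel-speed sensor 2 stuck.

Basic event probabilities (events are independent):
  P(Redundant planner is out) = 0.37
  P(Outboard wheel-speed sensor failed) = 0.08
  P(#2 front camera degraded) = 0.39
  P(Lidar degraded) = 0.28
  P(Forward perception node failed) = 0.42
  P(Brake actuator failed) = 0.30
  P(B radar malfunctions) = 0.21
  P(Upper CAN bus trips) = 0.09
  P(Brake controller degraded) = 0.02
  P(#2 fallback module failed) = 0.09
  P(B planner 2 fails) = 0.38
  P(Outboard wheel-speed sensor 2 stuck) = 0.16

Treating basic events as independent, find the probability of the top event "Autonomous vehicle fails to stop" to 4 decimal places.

P(Planning chain fails) [AND] = 0.39 × 0.28 = 0.109200
P(Actuation path unavailable) [AND] = 0.37 × 0.08 × 0.109200 = 0.003232
P(Fallback branch lost) [AND] = 0.003232 × 0.42 = 0.001357
P(Redundant channel lost) [AND] = 0.02 × 0.09 = 0.001800
P(Brake command down) [AND] = 0.30 × 0.21 × 0.09 × 0.001800 = 0.000010
P(Perception stack unavailable) [AND] = 0.38 × 0.16 = 0.060800
P(Autonomous vehicle fails to stop) [OR] = 1 − (1−0.001357) × (1−0.000010) × (1−0.060800) = 0.062084
Rounded to 4 decimal places: P(Autonomous vehicle fails to stop) ≈ 0.0621.

0.0621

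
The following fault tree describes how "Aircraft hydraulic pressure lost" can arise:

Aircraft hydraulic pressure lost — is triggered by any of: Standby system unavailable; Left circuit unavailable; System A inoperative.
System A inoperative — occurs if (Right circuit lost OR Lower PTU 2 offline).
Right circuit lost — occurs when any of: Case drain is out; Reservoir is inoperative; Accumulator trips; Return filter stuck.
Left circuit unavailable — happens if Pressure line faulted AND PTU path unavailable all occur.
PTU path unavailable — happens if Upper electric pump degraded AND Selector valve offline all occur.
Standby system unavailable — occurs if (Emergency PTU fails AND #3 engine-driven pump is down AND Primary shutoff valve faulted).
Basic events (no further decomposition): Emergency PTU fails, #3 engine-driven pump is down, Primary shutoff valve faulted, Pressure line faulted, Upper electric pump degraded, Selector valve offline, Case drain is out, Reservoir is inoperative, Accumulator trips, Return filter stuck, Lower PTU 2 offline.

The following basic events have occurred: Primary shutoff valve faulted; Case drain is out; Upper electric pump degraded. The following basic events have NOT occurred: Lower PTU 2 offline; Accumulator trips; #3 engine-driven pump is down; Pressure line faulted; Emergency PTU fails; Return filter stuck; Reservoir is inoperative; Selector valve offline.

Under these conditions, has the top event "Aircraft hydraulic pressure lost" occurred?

Standby system unavailable [AND]: Emergency PTU fails=not, #3 engine-driven pump is down=not, Primary shutoff valve faulted=occurs → not all inputs occur → does not occur.
PTU path unavailable [AND]: Upper electric pump degraded=occurs, Selector valve offline=not → not all inputs occur → does not occur.
Left circuit unavailable [AND]: Pressure line faulted=not, PTU path unavailable=not → not all inputs occur → does not occur.
Right circuit lost [OR]: Case drain is out=occurs, Reservoir is inoperative=not, Accumulator trips=not, Return filter stuck=not → at least one input occurs → occurs.
System A inoperative [OR]: Right circuit lost=occurs, Lower PTU 2 offline=not → at least one input occurs → occurs.
Aircraft hydraulic pressure lost [OR]: Standby system unavailable=not, Left circuit unavailable=not, System A inoperative=occurs → at least one input occurs → occurs.

Yes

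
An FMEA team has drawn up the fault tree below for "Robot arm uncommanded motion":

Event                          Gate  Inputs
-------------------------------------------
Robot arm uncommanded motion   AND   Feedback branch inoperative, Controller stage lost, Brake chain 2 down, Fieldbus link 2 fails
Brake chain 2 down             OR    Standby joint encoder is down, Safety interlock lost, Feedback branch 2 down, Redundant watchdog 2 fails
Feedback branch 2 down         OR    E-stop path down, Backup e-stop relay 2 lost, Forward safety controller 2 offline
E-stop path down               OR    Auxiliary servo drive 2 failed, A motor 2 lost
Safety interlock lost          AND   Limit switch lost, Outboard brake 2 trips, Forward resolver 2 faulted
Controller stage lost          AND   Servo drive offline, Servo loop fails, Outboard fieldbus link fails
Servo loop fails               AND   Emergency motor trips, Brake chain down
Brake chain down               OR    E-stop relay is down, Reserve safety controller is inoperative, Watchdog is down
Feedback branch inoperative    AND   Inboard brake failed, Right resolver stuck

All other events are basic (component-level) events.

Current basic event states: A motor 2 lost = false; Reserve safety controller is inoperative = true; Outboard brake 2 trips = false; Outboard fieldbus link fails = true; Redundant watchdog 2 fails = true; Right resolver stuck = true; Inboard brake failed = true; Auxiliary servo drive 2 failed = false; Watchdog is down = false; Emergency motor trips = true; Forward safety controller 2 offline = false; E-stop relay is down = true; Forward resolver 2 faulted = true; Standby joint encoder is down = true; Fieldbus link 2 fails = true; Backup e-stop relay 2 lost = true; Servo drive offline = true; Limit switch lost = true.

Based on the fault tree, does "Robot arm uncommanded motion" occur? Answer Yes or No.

Yes

Feedback branch inoperative [AND]: Inboard brake failed=occurs, Right resolver stuck=occurs → all inputs occur → occurs.
Brake chain down [OR]: E-stop relay is down=occurs, Reserve safety controller is inoperative=occurs, Watchdog is down=not → at least one input occurs → occurs.
Servo loop fails [AND]: Emergency motor trips=occurs, Brake chain down=occurs → all inputs occur → occurs.
Controller stage lost [AND]: Servo drive offline=occurs, Servo loop fails=occurs, Outboard fieldbus link fails=occurs → all inputs occur → occurs.
Safety interlock lost [AND]: Limit switch lost=occurs, Outboard brake 2 trips=not, Forward resolver 2 faulted=occurs → not all inputs occur → does not occur.
E-stop path down [OR]: Auxiliary servo drive 2 failed=not, A motor 2 lost=not → no input occurs → does not occur.
Feedback branch 2 down [OR]: E-stop path down=not, Backup e-stop relay 2 lost=occurs, Forward safety controller 2 offline=not → at least one input occurs → occurs.
Brake chain 2 down [OR]: Standby joint encoder is down=occurs, Safety interlock lost=not, Feedback branch 2 down=occurs, Redundant watchdog 2 fails=occurs → at least one input occurs → occurs.
Robot arm uncommanded motion [AND]: Feedback branch inoperative=occurs, Controller stage lost=occurs, Brake chain 2 down=occurs, Fieldbus link 2 fails=occurs → all inputs occur → occurs.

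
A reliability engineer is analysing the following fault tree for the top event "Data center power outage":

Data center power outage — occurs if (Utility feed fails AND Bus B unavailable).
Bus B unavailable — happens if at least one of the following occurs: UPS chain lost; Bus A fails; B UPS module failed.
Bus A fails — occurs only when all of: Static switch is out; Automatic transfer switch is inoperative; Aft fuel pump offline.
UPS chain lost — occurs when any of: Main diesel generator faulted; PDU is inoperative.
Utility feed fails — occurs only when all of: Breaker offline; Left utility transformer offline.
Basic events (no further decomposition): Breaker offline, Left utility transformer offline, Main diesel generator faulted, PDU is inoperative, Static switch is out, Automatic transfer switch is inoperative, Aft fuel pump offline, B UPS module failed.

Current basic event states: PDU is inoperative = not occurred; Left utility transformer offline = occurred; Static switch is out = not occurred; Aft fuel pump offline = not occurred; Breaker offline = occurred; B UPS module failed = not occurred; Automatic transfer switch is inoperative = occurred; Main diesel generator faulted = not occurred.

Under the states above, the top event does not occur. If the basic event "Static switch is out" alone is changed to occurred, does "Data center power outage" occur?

No

Counterfactual: set "Static switch is out" to occurred.
Utility feed fails [AND]: Breaker offline=occurs, Left utility transformer offline=occurs → all inputs occur → occurs.
UPS chain lost [OR]: Main diesel generator faulted=not, PDU is inoperative=not → no input occurs → does not occur.
Bus A fails [AND]: Static switch is out=occurs, Automatic transfer switch is inoperative=occurs, Aft fuel pump offline=not → not all inputs occur → does not occur.
Bus B unavailable [OR]: UPS chain lost=not, Bus A fails=not, B UPS module failed=not → no input occurs → does not occur.
Data center power outage [AND]: Utility feed fails=occurs, Bus B unavailable=not → not all inputs occur → does not occur.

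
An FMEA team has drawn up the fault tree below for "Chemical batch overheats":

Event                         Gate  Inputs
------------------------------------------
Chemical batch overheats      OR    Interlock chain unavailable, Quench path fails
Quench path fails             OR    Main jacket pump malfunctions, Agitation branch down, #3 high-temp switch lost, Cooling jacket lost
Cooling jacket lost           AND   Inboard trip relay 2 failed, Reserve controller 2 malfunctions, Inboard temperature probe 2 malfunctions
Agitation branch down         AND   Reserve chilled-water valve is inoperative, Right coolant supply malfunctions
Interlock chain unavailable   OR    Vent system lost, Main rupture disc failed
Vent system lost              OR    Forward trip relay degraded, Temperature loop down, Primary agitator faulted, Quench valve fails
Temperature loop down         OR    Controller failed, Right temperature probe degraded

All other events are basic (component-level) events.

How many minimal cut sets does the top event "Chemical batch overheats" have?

10

Temperature loop down [OR]: union of children's cut sets → 2 cut set(s).
Vent system lost [OR]: union of children's cut sets → 5 cut set(s).
Interlock chain unavailable [OR]: union of children's cut sets → 6 cut set(s).
Agitation branch down [AND]: one cut set from each child combined → 1 × 1 = 1 cut set(s).
Cooling jacket lost [AND]: one cut set from each child combined → 1 × 1 × 1 = 1 cut set(s).
Quench path fails [OR]: union of children's cut sets → 4 cut set(s).
Chemical batch overheats [OR]: union of children's cut sets → 10 cut set(s).
Minimal cut sets: {Forward trip relay degraded}; {Controller failed}; {Right temperature probe degraded}; {Primary agitator faulted}; {Quench valve fails}; {Main rupture disc failed}; {Main jacket pump malfunctions}; {Reserve chilled-water valve is inoperative, Right coolant supply malfunctions}; {#3 high-temp switch lost}; {Inboard temperature probe 2 malfunctions, Inboard trip relay 2 failed, Reserve controller 2 malfunctions}.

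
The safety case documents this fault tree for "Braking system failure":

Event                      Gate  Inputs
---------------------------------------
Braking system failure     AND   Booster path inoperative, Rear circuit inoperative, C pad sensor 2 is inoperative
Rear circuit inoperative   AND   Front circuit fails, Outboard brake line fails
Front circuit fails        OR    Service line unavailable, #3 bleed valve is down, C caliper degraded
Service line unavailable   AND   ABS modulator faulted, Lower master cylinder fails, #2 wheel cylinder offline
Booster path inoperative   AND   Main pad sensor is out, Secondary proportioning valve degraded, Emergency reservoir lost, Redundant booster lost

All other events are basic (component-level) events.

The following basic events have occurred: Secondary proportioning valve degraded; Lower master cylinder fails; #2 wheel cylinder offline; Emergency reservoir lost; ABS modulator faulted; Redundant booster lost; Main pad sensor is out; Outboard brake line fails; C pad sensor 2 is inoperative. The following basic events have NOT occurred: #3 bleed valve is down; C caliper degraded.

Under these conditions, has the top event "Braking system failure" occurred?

Booster path inoperative [AND]: Main pad sensor is out=occurs, Secondary proportioning valve degraded=occurs, Emergency reservoir lost=occurs, Redundant booster lost=occurs → all inputs occur → occurs.
Service line unavailable [AND]: ABS modulator faulted=occurs, Lower master cylinder fails=occurs, #2 wheel cylinder offline=occurs → all inputs occur → occurs.
Front circuit fails [OR]: Service line unavailable=occurs, #3 bleed valve is down=not, C caliper degraded=not → at least one input occurs → occurs.
Rear circuit inoperative [AND]: Front circuit fails=occurs, Outboard brake line fails=occurs → all inputs occur → occurs.
Braking system failure [AND]: Booster path inoperative=occurs, Rear circuit inoperative=occurs, C pad sensor 2 is inoperative=occurs → all inputs occur → occurs.

Yes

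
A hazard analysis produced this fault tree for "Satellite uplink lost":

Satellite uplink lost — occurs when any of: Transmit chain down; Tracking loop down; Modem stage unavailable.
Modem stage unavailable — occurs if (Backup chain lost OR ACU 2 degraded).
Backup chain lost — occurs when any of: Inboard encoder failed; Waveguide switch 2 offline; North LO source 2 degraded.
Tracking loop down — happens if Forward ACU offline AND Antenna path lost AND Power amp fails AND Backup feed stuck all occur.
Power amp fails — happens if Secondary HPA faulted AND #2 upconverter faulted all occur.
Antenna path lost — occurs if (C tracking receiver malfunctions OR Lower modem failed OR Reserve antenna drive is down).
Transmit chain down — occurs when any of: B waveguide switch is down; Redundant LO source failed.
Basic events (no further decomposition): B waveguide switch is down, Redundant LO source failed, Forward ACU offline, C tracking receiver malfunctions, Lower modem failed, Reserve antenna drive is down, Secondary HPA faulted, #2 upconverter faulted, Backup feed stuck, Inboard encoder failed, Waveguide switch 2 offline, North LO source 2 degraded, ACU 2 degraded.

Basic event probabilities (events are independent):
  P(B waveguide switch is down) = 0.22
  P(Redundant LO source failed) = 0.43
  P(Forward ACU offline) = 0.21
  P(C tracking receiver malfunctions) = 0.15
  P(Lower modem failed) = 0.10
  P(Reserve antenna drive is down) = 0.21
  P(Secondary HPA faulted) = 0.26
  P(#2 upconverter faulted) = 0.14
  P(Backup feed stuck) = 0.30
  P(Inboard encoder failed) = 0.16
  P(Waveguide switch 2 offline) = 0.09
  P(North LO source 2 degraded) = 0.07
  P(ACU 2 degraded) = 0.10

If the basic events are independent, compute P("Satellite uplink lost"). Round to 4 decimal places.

0.7158

P(Transmit chain down) [OR] = 1 − (1−0.22) × (1−0.43) = 0.555400
P(Antenna path lost) [OR] = 1 − (1−0.15) × (1−0.10) × (1−0.21) = 0.395650
P(Power amp fails) [AND] = 0.26 × 0.14 = 0.036400
P(Tracking loop down) [AND] = 0.21 × 0.395650 × 0.036400 × 0.30 = 0.000907
P(Backup chain lost) [OR] = 1 − (1−0.16) × (1−0.09) × (1−0.07) = 0.289108
P(Modem stage unavailable) [OR] = 1 − (1−0.289108) × (1−0.10) = 0.360197
P(Satellite uplink lost) [OR] = 1 − (1−0.555400) × (1−0.000907) × (1−0.360197) = 0.715802
Rounded to 4 decimal places: P(Satellite uplink lost) ≈ 0.7158.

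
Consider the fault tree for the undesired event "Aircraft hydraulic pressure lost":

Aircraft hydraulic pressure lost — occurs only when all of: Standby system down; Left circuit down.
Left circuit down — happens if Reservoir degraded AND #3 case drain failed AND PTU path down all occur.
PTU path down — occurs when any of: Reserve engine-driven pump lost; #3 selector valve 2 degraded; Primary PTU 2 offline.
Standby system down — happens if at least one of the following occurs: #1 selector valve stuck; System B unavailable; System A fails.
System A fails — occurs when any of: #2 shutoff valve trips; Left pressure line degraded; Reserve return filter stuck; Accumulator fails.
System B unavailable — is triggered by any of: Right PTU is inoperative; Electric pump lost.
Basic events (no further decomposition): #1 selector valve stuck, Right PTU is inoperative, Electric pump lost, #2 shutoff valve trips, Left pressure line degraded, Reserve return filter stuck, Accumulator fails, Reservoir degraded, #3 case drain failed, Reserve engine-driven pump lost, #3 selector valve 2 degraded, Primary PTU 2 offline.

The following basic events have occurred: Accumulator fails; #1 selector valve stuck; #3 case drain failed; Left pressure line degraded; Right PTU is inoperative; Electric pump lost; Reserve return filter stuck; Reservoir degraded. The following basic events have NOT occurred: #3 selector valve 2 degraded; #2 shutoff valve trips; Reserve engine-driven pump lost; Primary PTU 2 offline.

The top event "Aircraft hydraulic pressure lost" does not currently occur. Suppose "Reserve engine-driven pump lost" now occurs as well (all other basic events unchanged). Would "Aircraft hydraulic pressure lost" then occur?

Yes

Counterfactual: set "Reserve engine-driven pump lost" to occurred.
System B unavailable [OR]: Right PTU is inoperative=occurs, Electric pump lost=occurs → at least one input occurs → occurs.
System A fails [OR]: #2 shutoff valve trips=not, Left pressure line degraded=occurs, Reserve return filter stuck=occurs, Accumulator fails=occurs → at least one input occurs → occurs.
Standby system down [OR]: #1 selector valve stuck=occurs, System B unavailable=occurs, System A fails=occurs → at least one input occurs → occurs.
PTU path down [OR]: Reserve engine-driven pump lost=occurs, #3 selector valve 2 degraded=not, Primary PTU 2 offline=not → at least one input occurs → occurs.
Left circuit down [AND]: Reservoir degraded=occurs, #3 case drain failed=occurs, PTU path down=occurs → all inputs occur → occurs.
Aircraft hydraulic pressure lost [AND]: Standby system down=occurs, Left circuit down=occurs → all inputs occur → occurs.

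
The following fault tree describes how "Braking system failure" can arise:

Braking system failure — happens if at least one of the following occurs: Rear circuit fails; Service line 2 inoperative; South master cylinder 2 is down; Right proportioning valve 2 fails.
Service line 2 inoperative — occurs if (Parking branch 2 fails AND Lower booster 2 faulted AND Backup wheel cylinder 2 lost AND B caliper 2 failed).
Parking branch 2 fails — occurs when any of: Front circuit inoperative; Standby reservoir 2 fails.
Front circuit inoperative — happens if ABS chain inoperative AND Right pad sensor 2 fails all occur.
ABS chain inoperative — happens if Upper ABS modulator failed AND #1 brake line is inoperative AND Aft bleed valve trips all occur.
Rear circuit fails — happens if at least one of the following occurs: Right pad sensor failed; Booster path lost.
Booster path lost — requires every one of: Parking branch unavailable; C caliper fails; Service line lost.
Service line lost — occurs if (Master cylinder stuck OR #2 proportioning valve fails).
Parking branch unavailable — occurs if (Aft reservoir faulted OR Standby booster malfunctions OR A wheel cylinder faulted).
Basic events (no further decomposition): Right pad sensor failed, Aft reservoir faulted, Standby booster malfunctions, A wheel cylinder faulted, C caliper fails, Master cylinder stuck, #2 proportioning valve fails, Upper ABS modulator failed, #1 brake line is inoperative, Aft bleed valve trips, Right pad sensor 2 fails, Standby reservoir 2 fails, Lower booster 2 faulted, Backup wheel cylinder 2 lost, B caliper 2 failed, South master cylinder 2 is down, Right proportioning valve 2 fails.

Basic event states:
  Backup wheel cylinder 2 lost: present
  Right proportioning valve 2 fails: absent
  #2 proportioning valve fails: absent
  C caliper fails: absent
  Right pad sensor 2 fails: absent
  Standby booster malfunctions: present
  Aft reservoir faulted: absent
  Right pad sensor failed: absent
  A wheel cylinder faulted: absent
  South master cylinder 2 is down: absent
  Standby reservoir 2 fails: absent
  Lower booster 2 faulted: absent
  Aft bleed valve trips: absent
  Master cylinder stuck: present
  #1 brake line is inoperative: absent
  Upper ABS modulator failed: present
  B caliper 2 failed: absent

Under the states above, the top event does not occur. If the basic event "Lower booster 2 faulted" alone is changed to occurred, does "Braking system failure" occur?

No

Counterfactual: set "Lower booster 2 faulted" to occurred.
Parking branch unavailable [OR]: Aft reservoir faulted=not, Standby booster malfunctions=occurs, A wheel cylinder faulted=not → at least one input occurs → occurs.
Service line lost [OR]: Master cylinder stuck=occurs, #2 proportioning valve fails=not → at least one input occurs → occurs.
Booster path lost [AND]: Parking branch unavailable=occurs, C caliper fails=not, Service line lost=occurs → not all inputs occur → does not occur.
Rear circuit fails [OR]: Right pad sensor failed=not, Booster path lost=not → no input occurs → does not occur.
ABS chain inoperative [AND]: Upper ABS modulator failed=occurs, #1 brake line is inoperative=not, Aft bleed valve trips=not → not all inputs occur → does not occur.
Front circuit inoperative [AND]: ABS chain inoperative=not, Right pad sensor 2 fails=not → not all inputs occur → does not occur.
Parking branch 2 fails [OR]: Front circuit inoperative=not, Standby reservoir 2 fails=not → no input occurs → does not occur.
Service line 2 inoperative [AND]: Parking branch 2 fails=not, Lower booster 2 faulted=occurs, Backup wheel cylinder 2 lost=occurs, B caliper 2 failed=not → not all inputs occur → does not occur.
Braking system failure [OR]: Rear circuit fails=not, Service line 2 inoperative=not, South master cylinder 2 is down=not, Right proportioning valve 2 fails=not → no input occurs → does not occur.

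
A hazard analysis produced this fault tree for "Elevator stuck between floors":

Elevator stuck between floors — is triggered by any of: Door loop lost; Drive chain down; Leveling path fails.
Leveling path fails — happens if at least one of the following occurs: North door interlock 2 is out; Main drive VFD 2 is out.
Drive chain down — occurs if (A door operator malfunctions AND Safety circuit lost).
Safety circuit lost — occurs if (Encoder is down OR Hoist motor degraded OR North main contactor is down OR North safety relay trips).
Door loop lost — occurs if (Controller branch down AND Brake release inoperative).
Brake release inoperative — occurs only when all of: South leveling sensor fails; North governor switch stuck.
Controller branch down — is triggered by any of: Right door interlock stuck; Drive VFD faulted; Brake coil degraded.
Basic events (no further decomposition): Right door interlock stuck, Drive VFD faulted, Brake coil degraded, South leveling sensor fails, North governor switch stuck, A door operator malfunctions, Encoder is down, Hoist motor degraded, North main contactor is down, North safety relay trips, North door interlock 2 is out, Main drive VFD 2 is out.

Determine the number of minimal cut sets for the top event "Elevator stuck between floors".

Controller branch down [OR]: union of children's cut sets → 3 cut set(s).
Brake release inoperative [AND]: one cut set from each child combined → 1 × 1 = 1 cut set(s).
Door loop lost [AND]: one cut set from each child combined → 3 × 1 = 3 cut set(s).
Safety circuit lost [OR]: union of children's cut sets → 4 cut set(s).
Drive chain down [AND]: one cut set from each child combined → 1 × 4 = 4 cut set(s).
Leveling path fails [OR]: union of children's cut sets → 2 cut set(s).
Elevator stuck between floors [OR]: union of children's cut sets → 9 cut set(s).
Minimal cut sets: {North governor switch stuck, Right door interlock stuck, South leveling sensor fails}; {Drive VFD faulted, North governor switch stuck, South leveling sensor fails}; {Brake coil degraded, North governor switch stuck, South leveling sensor fails}; {A door operator malfunctions, Encoder is down}; {A door operator malfunctions, Hoist motor degraded}; {A door operator malfunctions, North main contactor is down}; {A door operator malfunctions, North safety relay trips}; {North door interlock 2 is out}; {Main drive VFD 2 is out}.

9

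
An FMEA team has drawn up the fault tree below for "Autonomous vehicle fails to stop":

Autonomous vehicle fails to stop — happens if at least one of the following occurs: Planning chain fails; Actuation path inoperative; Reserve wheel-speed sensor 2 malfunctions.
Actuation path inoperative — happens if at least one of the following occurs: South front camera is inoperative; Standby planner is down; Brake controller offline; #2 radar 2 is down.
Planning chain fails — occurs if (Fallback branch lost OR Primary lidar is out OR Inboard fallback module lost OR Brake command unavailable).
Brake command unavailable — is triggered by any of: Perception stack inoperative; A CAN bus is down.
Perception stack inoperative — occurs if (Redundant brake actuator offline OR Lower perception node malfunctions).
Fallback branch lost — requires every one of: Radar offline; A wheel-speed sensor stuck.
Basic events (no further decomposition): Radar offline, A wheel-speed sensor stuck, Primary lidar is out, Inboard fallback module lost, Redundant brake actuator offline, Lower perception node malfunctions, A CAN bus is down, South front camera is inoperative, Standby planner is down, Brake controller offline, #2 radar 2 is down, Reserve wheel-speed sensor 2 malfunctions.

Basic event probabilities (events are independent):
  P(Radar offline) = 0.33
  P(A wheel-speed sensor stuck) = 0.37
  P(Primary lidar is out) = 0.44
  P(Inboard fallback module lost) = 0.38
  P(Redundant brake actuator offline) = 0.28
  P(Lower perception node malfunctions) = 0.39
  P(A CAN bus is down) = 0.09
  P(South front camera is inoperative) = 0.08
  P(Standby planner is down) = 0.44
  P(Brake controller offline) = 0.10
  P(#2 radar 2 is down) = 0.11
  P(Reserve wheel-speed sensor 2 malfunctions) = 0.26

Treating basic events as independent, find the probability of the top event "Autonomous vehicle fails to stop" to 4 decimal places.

0.9628

P(Fallback branch lost) [AND] = 0.33 × 0.37 = 0.122100
P(Perception stack inoperative) [OR] = 1 − (1−0.28) × (1−0.39) = 0.560800
P(Brake command unavailable) [OR] = 1 − (1−0.560800) × (1−0.09) = 0.600328
P(Planning chain fails) [OR] = 1 − (1−0.122100) × (1−0.44) × (1−0.38) × (1−0.600328) = 0.878177
P(Actuation path inoperative) [OR] = 1 − (1−0.08) × (1−0.44) × (1−0.10) × (1−0.11) = 0.587325
P(Autonomous vehicle fails to stop) [OR] = 1 − (1−0.878177) × (1−0.587325) × (1−0.26) = 0.962798
Rounded to 4 decimal places: P(Autonomous vehicle fails to stop) ≈ 0.9628.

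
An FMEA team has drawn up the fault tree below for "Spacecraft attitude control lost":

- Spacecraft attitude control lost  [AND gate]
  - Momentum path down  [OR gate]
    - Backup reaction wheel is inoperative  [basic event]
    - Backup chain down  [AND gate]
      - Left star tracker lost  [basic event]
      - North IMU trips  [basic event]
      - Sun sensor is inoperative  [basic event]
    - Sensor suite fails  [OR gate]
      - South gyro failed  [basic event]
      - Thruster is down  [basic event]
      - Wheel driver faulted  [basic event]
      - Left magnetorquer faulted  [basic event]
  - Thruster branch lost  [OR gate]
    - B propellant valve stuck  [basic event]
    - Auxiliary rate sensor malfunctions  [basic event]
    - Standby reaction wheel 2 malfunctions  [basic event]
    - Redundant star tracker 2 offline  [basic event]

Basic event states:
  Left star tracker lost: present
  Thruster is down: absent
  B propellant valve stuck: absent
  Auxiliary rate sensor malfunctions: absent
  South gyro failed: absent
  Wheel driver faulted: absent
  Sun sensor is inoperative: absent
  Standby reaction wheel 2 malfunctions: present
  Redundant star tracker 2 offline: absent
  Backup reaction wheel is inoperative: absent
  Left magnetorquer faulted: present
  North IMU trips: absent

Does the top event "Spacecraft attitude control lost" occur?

Yes

Backup chain down [AND]: Left star tracker lost=occurs, North IMU trips=not, Sun sensor is inoperative=not → not all inputs occur → does not occur.
Sensor suite fails [OR]: South gyro failed=not, Thruster is down=not, Wheel driver faulted=not, Left magnetorquer faulted=occurs → at least one input occurs → occurs.
Momentum path down [OR]: Backup reaction wheel is inoperative=not, Backup chain down=not, Sensor suite fails=occurs → at least one input occurs → occurs.
Thruster branch lost [OR]: B propellant valve stuck=not, Auxiliary rate sensor malfunctions=not, Standby reaction wheel 2 malfunctions=occurs, Redundant star tracker 2 offline=not → at least one input occurs → occurs.
Spacecraft attitude control lost [AND]: Momentum path down=occurs, Thruster branch lost=occurs → all inputs occur → occurs.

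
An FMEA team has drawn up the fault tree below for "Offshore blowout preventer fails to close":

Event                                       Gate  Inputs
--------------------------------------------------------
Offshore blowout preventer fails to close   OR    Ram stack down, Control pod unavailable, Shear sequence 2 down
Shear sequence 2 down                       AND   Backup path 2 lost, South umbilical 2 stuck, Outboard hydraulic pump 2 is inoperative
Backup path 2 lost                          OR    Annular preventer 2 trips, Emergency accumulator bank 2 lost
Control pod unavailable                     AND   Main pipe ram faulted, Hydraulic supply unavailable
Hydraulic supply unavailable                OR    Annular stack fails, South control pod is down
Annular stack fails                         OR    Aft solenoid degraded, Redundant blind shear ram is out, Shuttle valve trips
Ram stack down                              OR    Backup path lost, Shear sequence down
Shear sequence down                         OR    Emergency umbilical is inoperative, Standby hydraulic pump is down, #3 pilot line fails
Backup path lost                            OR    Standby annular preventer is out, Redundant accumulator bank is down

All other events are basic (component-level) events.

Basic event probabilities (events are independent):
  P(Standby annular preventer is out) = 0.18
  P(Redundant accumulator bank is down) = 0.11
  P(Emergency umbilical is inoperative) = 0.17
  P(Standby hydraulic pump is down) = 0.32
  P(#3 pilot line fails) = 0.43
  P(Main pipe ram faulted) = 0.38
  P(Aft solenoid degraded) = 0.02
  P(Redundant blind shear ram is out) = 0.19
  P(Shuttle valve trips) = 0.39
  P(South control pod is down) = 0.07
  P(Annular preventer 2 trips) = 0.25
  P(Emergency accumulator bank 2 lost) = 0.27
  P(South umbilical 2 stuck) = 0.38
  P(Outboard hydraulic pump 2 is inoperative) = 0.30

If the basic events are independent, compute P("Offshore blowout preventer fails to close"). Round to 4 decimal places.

P(Backup path lost) [OR] = 1 − (1−0.18) × (1−0.11) = 0.270200
P(Shear sequence down) [OR] = 1 − (1−0.17) × (1−0.32) × (1−0.43) = 0.678292
P(Ram stack down) [OR] = 1 − (1−0.270200) × (1−0.678292) = 0.765218
P(Annular stack fails) [OR] = 1 − (1−0.02) × (1−0.19) × (1−0.39) = 0.515782
P(Hydraulic supply unavailable) [OR] = 1 − (1−0.515782) × (1−0.07) = 0.549677
P(Control pod unavailable) [AND] = 0.38 × 0.549677 = 0.208877
P(Backup path 2 lost) [OR] = 1 − (1−0.25) × (1−0.27) = 0.452500
P(Shear sequence 2 down) [AND] = 0.452500 × 0.38 × 0.30 = 0.051585
P(Offshore blowout preventer fails to close) [OR] = 1 − (1−0.765218) × (1−0.208877) × (1−0.051585) = 0.823840
Rounded to 4 decimal places: P(Offshore blowout preventer fails to close) ≈ 0.8238.

0.8238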